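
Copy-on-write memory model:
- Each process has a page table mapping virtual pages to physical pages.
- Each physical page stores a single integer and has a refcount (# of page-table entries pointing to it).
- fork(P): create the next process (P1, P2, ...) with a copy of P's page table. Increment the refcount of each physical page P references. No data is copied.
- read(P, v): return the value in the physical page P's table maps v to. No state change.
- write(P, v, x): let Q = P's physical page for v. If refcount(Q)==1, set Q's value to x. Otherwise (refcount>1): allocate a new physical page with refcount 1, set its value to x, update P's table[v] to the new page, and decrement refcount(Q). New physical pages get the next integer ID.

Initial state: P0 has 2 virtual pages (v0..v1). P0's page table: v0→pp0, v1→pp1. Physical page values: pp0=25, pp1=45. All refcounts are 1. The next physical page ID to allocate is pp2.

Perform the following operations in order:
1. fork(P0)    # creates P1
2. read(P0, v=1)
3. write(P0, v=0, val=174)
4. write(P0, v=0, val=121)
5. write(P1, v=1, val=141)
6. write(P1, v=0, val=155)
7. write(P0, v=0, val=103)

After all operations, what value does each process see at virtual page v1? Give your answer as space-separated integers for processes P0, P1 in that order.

Op 1: fork(P0) -> P1. 2 ppages; refcounts: pp0:2 pp1:2
Op 2: read(P0, v1) -> 45. No state change.
Op 3: write(P0, v0, 174). refcount(pp0)=2>1 -> COPY to pp2. 3 ppages; refcounts: pp0:1 pp1:2 pp2:1
Op 4: write(P0, v0, 121). refcount(pp2)=1 -> write in place. 3 ppages; refcounts: pp0:1 pp1:2 pp2:1
Op 5: write(P1, v1, 141). refcount(pp1)=2>1 -> COPY to pp3. 4 ppages; refcounts: pp0:1 pp1:1 pp2:1 pp3:1
Op 6: write(P1, v0, 155). refcount(pp0)=1 -> write in place. 4 ppages; refcounts: pp0:1 pp1:1 pp2:1 pp3:1
Op 7: write(P0, v0, 103). refcount(pp2)=1 -> write in place. 4 ppages; refcounts: pp0:1 pp1:1 pp2:1 pp3:1
P0: v1 -> pp1 = 45
P1: v1 -> pp3 = 141

Answer: 45 141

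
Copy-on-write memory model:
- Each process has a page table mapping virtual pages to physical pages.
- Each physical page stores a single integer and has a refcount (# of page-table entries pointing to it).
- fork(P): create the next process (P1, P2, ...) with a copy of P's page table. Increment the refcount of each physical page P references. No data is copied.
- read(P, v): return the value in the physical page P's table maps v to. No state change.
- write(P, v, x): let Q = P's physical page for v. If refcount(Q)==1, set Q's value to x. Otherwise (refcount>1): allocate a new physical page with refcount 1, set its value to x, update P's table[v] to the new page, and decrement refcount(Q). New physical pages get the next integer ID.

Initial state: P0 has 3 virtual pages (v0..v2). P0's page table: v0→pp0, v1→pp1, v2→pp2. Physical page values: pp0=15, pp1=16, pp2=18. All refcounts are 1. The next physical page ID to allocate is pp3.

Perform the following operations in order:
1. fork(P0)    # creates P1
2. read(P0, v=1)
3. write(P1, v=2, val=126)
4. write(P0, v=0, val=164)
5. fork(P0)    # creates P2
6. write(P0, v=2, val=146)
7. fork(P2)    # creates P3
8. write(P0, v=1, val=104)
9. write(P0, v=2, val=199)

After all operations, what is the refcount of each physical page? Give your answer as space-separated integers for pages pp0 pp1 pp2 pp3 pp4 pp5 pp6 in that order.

Answer: 1 3 2 1 3 1 1

Derivation:
Op 1: fork(P0) -> P1. 3 ppages; refcounts: pp0:2 pp1:2 pp2:2
Op 2: read(P0, v1) -> 16. No state change.
Op 3: write(P1, v2, 126). refcount(pp2)=2>1 -> COPY to pp3. 4 ppages; refcounts: pp0:2 pp1:2 pp2:1 pp3:1
Op 4: write(P0, v0, 164). refcount(pp0)=2>1 -> COPY to pp4. 5 ppages; refcounts: pp0:1 pp1:2 pp2:1 pp3:1 pp4:1
Op 5: fork(P0) -> P2. 5 ppages; refcounts: pp0:1 pp1:3 pp2:2 pp3:1 pp4:2
Op 6: write(P0, v2, 146). refcount(pp2)=2>1 -> COPY to pp5. 6 ppages; refcounts: pp0:1 pp1:3 pp2:1 pp3:1 pp4:2 pp5:1
Op 7: fork(P2) -> P3. 6 ppages; refcounts: pp0:1 pp1:4 pp2:2 pp3:1 pp4:3 pp5:1
Op 8: write(P0, v1, 104). refcount(pp1)=4>1 -> COPY to pp6. 7 ppages; refcounts: pp0:1 pp1:3 pp2:2 pp3:1 pp4:3 pp5:1 pp6:1
Op 9: write(P0, v2, 199). refcount(pp5)=1 -> write in place. 7 ppages; refcounts: pp0:1 pp1:3 pp2:2 pp3:1 pp4:3 pp5:1 pp6:1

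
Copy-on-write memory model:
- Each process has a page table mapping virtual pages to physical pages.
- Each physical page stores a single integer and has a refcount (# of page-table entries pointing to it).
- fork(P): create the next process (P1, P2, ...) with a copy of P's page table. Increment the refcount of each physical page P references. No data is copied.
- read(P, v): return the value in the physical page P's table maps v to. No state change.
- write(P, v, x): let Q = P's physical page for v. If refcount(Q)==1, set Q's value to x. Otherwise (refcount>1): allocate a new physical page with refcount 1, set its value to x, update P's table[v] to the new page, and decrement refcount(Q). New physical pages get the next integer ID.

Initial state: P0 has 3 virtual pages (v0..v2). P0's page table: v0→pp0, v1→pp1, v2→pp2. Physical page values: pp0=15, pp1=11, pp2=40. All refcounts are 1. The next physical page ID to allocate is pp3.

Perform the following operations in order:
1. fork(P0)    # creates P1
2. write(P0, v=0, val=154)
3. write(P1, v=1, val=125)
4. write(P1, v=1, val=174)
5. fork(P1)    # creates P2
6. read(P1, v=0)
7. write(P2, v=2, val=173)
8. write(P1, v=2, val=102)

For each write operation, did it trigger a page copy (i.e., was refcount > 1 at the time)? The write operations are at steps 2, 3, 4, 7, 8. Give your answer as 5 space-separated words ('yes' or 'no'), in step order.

Op 1: fork(P0) -> P1. 3 ppages; refcounts: pp0:2 pp1:2 pp2:2
Op 2: write(P0, v0, 154). refcount(pp0)=2>1 -> COPY to pp3. 4 ppages; refcounts: pp0:1 pp1:2 pp2:2 pp3:1
Op 3: write(P1, v1, 125). refcount(pp1)=2>1 -> COPY to pp4. 5 ppages; refcounts: pp0:1 pp1:1 pp2:2 pp3:1 pp4:1
Op 4: write(P1, v1, 174). refcount(pp4)=1 -> write in place. 5 ppages; refcounts: pp0:1 pp1:1 pp2:2 pp3:1 pp4:1
Op 5: fork(P1) -> P2. 5 ppages; refcounts: pp0:2 pp1:1 pp2:3 pp3:1 pp4:2
Op 6: read(P1, v0) -> 15. No state change.
Op 7: write(P2, v2, 173). refcount(pp2)=3>1 -> COPY to pp5. 6 ppages; refcounts: pp0:2 pp1:1 pp2:2 pp3:1 pp4:2 pp5:1
Op 8: write(P1, v2, 102). refcount(pp2)=2>1 -> COPY to pp6. 7 ppages; refcounts: pp0:2 pp1:1 pp2:1 pp3:1 pp4:2 pp5:1 pp6:1

yes yes no yes yes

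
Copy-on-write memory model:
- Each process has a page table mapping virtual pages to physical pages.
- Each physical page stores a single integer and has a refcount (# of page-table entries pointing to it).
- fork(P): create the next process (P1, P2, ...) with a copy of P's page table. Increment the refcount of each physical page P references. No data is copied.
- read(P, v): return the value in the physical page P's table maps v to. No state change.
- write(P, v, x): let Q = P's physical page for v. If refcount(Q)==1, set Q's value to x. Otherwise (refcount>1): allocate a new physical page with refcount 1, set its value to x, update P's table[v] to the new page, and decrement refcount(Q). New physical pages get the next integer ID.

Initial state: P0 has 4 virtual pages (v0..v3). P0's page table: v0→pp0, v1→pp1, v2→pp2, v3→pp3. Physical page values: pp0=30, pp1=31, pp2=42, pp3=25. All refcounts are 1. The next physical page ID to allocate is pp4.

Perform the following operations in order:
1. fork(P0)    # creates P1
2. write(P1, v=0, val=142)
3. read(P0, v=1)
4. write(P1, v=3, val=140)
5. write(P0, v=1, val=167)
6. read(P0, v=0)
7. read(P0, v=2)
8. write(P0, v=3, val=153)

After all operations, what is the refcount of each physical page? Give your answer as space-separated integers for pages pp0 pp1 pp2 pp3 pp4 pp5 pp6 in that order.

Op 1: fork(P0) -> P1. 4 ppages; refcounts: pp0:2 pp1:2 pp2:2 pp3:2
Op 2: write(P1, v0, 142). refcount(pp0)=2>1 -> COPY to pp4. 5 ppages; refcounts: pp0:1 pp1:2 pp2:2 pp3:2 pp4:1
Op 3: read(P0, v1) -> 31. No state change.
Op 4: write(P1, v3, 140). refcount(pp3)=2>1 -> COPY to pp5. 6 ppages; refcounts: pp0:1 pp1:2 pp2:2 pp3:1 pp4:1 pp5:1
Op 5: write(P0, v1, 167). refcount(pp1)=2>1 -> COPY to pp6. 7 ppages; refcounts: pp0:1 pp1:1 pp2:2 pp3:1 pp4:1 pp5:1 pp6:1
Op 6: read(P0, v0) -> 30. No state change.
Op 7: read(P0, v2) -> 42. No state change.
Op 8: write(P0, v3, 153). refcount(pp3)=1 -> write in place. 7 ppages; refcounts: pp0:1 pp1:1 pp2:2 pp3:1 pp4:1 pp5:1 pp6:1

Answer: 1 1 2 1 1 1 1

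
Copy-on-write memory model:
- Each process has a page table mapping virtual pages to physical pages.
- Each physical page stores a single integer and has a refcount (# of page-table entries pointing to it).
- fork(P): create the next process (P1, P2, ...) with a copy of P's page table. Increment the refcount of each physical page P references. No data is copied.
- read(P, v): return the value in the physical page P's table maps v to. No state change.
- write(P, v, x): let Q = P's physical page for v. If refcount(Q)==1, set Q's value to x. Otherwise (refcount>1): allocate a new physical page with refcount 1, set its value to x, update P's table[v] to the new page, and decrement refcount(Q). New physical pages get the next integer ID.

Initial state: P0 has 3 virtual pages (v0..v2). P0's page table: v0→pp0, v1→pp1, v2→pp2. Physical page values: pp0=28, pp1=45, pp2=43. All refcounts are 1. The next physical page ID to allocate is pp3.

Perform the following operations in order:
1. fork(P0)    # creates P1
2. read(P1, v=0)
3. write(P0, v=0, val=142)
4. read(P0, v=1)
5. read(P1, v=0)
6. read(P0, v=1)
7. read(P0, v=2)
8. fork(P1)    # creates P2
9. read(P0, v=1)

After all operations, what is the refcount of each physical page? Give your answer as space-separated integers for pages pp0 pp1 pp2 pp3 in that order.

Answer: 2 3 3 1

Derivation:
Op 1: fork(P0) -> P1. 3 ppages; refcounts: pp0:2 pp1:2 pp2:2
Op 2: read(P1, v0) -> 28. No state change.
Op 3: write(P0, v0, 142). refcount(pp0)=2>1 -> COPY to pp3. 4 ppages; refcounts: pp0:1 pp1:2 pp2:2 pp3:1
Op 4: read(P0, v1) -> 45. No state change.
Op 5: read(P1, v0) -> 28. No state change.
Op 6: read(P0, v1) -> 45. No state change.
Op 7: read(P0, v2) -> 43. No state change.
Op 8: fork(P1) -> P2. 4 ppages; refcounts: pp0:2 pp1:3 pp2:3 pp3:1
Op 9: read(P0, v1) -> 45. No state change.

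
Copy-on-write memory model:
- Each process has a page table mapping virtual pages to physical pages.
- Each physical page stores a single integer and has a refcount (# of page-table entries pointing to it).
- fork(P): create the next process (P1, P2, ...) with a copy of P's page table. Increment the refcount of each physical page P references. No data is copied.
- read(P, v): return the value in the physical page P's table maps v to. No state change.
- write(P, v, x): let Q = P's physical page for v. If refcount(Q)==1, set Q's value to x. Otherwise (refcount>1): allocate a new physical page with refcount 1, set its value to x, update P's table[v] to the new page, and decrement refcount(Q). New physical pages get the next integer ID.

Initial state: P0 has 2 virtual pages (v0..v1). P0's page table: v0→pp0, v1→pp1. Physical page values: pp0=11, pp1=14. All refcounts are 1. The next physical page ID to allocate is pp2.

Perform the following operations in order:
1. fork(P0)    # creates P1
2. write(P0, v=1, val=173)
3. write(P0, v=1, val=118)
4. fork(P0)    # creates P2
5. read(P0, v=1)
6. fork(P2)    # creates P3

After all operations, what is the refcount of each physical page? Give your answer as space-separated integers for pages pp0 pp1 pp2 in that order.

Op 1: fork(P0) -> P1. 2 ppages; refcounts: pp0:2 pp1:2
Op 2: write(P0, v1, 173). refcount(pp1)=2>1 -> COPY to pp2. 3 ppages; refcounts: pp0:2 pp1:1 pp2:1
Op 3: write(P0, v1, 118). refcount(pp2)=1 -> write in place. 3 ppages; refcounts: pp0:2 pp1:1 pp2:1
Op 4: fork(P0) -> P2. 3 ppages; refcounts: pp0:3 pp1:1 pp2:2
Op 5: read(P0, v1) -> 118. No state change.
Op 6: fork(P2) -> P3. 3 ppages; refcounts: pp0:4 pp1:1 pp2:3

Answer: 4 1 3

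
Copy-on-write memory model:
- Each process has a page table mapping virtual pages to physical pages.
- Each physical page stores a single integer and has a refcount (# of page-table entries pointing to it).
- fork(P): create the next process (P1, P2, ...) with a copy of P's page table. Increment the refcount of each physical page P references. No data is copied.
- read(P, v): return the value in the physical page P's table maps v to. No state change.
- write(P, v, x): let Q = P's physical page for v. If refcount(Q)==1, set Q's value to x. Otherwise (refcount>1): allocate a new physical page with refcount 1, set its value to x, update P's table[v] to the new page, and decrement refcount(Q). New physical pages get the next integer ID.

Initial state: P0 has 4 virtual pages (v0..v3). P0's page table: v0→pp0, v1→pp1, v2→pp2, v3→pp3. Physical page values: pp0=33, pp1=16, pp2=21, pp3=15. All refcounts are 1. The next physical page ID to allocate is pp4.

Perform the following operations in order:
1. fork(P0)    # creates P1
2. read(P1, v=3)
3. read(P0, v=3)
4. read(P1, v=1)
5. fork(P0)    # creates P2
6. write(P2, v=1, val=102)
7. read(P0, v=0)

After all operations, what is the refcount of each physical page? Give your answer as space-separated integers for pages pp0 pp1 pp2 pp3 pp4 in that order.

Answer: 3 2 3 3 1

Derivation:
Op 1: fork(P0) -> P1. 4 ppages; refcounts: pp0:2 pp1:2 pp2:2 pp3:2
Op 2: read(P1, v3) -> 15. No state change.
Op 3: read(P0, v3) -> 15. No state change.
Op 4: read(P1, v1) -> 16. No state change.
Op 5: fork(P0) -> P2. 4 ppages; refcounts: pp0:3 pp1:3 pp2:3 pp3:3
Op 6: write(P2, v1, 102). refcount(pp1)=3>1 -> COPY to pp4. 5 ppages; refcounts: pp0:3 pp1:2 pp2:3 pp3:3 pp4:1
Op 7: read(P0, v0) -> 33. No state change.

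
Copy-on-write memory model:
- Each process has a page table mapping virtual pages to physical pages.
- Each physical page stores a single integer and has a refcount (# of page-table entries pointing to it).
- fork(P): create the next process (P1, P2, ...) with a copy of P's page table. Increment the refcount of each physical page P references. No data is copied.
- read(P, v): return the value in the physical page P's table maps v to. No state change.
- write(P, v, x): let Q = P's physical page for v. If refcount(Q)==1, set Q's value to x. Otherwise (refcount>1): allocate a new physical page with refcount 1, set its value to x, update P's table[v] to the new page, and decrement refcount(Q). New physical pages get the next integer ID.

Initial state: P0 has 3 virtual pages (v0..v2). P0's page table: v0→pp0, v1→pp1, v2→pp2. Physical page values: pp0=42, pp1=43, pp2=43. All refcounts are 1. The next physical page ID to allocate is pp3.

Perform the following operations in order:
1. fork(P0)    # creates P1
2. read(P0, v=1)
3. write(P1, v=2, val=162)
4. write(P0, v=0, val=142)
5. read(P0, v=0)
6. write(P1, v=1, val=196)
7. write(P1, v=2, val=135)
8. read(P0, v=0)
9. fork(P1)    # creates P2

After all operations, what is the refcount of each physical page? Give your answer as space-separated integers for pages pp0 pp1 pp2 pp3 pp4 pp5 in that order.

Op 1: fork(P0) -> P1. 3 ppages; refcounts: pp0:2 pp1:2 pp2:2
Op 2: read(P0, v1) -> 43. No state change.
Op 3: write(P1, v2, 162). refcount(pp2)=2>1 -> COPY to pp3. 4 ppages; refcounts: pp0:2 pp1:2 pp2:1 pp3:1
Op 4: write(P0, v0, 142). refcount(pp0)=2>1 -> COPY to pp4. 5 ppages; refcounts: pp0:1 pp1:2 pp2:1 pp3:1 pp4:1
Op 5: read(P0, v0) -> 142. No state change.
Op 6: write(P1, v1, 196). refcount(pp1)=2>1 -> COPY to pp5. 6 ppages; refcounts: pp0:1 pp1:1 pp2:1 pp3:1 pp4:1 pp5:1
Op 7: write(P1, v2, 135). refcount(pp3)=1 -> write in place. 6 ppages; refcounts: pp0:1 pp1:1 pp2:1 pp3:1 pp4:1 pp5:1
Op 8: read(P0, v0) -> 142. No state change.
Op 9: fork(P1) -> P2. 6 ppages; refcounts: pp0:2 pp1:1 pp2:1 pp3:2 pp4:1 pp5:2

Answer: 2 1 1 2 1 2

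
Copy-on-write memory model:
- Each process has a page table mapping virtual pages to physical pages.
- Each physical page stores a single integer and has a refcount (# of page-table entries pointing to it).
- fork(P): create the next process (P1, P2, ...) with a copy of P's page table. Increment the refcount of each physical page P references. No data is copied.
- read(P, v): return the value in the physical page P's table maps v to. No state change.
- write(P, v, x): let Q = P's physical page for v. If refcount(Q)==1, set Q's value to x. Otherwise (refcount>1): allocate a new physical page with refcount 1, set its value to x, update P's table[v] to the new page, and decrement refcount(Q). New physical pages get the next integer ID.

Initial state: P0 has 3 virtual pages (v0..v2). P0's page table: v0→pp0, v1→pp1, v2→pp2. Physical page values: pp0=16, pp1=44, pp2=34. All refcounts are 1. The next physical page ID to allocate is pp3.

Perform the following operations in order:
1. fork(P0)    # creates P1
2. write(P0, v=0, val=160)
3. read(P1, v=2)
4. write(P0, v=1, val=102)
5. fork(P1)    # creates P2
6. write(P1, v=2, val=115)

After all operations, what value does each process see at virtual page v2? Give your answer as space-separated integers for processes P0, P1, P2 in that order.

Op 1: fork(P0) -> P1. 3 ppages; refcounts: pp0:2 pp1:2 pp2:2
Op 2: write(P0, v0, 160). refcount(pp0)=2>1 -> COPY to pp3. 4 ppages; refcounts: pp0:1 pp1:2 pp2:2 pp3:1
Op 3: read(P1, v2) -> 34. No state change.
Op 4: write(P0, v1, 102). refcount(pp1)=2>1 -> COPY to pp4. 5 ppages; refcounts: pp0:1 pp1:1 pp2:2 pp3:1 pp4:1
Op 5: fork(P1) -> P2. 5 ppages; refcounts: pp0:2 pp1:2 pp2:3 pp3:1 pp4:1
Op 6: write(P1, v2, 115). refcount(pp2)=3>1 -> COPY to pp5. 6 ppages; refcounts: pp0:2 pp1:2 pp2:2 pp3:1 pp4:1 pp5:1
P0: v2 -> pp2 = 34
P1: v2 -> pp5 = 115
P2: v2 -> pp2 = 34

Answer: 34 115 34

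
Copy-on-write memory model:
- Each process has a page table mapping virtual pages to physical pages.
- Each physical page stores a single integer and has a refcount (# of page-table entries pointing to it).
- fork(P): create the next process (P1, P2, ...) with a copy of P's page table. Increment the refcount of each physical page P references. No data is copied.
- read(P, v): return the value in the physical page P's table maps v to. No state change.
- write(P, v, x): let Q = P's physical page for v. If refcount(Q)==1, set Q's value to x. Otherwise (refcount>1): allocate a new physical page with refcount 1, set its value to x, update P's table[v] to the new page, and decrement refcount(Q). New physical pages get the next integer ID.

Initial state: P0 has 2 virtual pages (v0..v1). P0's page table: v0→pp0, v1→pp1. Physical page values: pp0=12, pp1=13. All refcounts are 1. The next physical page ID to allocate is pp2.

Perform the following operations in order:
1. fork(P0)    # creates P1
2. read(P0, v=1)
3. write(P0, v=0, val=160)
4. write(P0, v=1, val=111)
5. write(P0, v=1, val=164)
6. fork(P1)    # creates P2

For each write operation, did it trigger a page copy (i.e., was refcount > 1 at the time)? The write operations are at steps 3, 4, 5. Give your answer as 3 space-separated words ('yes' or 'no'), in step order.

Op 1: fork(P0) -> P1. 2 ppages; refcounts: pp0:2 pp1:2
Op 2: read(P0, v1) -> 13. No state change.
Op 3: write(P0, v0, 160). refcount(pp0)=2>1 -> COPY to pp2. 3 ppages; refcounts: pp0:1 pp1:2 pp2:1
Op 4: write(P0, v1, 111). refcount(pp1)=2>1 -> COPY to pp3. 4 ppages; refcounts: pp0:1 pp1:1 pp2:1 pp3:1
Op 5: write(P0, v1, 164). refcount(pp3)=1 -> write in place. 4 ppages; refcounts: pp0:1 pp1:1 pp2:1 pp3:1
Op 6: fork(P1) -> P2. 4 ppages; refcounts: pp0:2 pp1:2 pp2:1 pp3:1

yes yes no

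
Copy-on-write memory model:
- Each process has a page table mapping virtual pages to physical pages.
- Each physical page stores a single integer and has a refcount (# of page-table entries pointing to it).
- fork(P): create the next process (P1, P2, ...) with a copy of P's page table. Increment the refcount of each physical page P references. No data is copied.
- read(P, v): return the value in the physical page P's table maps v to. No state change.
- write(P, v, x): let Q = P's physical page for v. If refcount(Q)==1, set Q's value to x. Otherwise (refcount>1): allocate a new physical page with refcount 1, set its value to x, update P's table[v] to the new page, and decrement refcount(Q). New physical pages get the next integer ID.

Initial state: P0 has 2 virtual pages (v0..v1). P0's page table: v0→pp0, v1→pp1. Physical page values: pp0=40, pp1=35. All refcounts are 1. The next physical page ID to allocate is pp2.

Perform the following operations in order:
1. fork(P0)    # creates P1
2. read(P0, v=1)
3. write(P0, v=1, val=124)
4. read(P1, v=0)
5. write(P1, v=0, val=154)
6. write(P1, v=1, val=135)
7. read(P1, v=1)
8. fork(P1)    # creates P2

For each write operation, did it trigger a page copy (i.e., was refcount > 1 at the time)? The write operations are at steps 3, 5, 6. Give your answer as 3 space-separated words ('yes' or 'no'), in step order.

Op 1: fork(P0) -> P1. 2 ppages; refcounts: pp0:2 pp1:2
Op 2: read(P0, v1) -> 35. No state change.
Op 3: write(P0, v1, 124). refcount(pp1)=2>1 -> COPY to pp2. 3 ppages; refcounts: pp0:2 pp1:1 pp2:1
Op 4: read(P1, v0) -> 40. No state change.
Op 5: write(P1, v0, 154). refcount(pp0)=2>1 -> COPY to pp3. 4 ppages; refcounts: pp0:1 pp1:1 pp2:1 pp3:1
Op 6: write(P1, v1, 135). refcount(pp1)=1 -> write in place. 4 ppages; refcounts: pp0:1 pp1:1 pp2:1 pp3:1
Op 7: read(P1, v1) -> 135. No state change.
Op 8: fork(P1) -> P2. 4 ppages; refcounts: pp0:1 pp1:2 pp2:1 pp3:2

yes yes no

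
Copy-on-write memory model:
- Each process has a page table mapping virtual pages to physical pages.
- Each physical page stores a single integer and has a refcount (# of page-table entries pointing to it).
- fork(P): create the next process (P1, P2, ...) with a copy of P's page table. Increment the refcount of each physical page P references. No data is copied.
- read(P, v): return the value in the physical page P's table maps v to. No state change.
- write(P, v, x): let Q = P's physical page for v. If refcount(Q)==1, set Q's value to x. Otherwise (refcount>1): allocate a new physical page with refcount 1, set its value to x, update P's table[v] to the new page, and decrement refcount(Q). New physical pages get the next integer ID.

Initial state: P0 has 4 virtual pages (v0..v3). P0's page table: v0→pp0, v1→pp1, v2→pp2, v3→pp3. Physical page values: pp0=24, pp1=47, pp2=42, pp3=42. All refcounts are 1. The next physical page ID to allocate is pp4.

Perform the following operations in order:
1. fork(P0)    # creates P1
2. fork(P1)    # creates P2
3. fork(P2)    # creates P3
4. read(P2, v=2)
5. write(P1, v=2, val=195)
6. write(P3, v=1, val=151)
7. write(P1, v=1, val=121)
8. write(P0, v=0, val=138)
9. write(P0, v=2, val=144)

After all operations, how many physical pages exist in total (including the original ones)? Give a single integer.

Op 1: fork(P0) -> P1. 4 ppages; refcounts: pp0:2 pp1:2 pp2:2 pp3:2
Op 2: fork(P1) -> P2. 4 ppages; refcounts: pp0:3 pp1:3 pp2:3 pp3:3
Op 3: fork(P2) -> P3. 4 ppages; refcounts: pp0:4 pp1:4 pp2:4 pp3:4
Op 4: read(P2, v2) -> 42. No state change.
Op 5: write(P1, v2, 195). refcount(pp2)=4>1 -> COPY to pp4. 5 ppages; refcounts: pp0:4 pp1:4 pp2:3 pp3:4 pp4:1
Op 6: write(P3, v1, 151). refcount(pp1)=4>1 -> COPY to pp5. 6 ppages; refcounts: pp0:4 pp1:3 pp2:3 pp3:4 pp4:1 pp5:1
Op 7: write(P1, v1, 121). refcount(pp1)=3>1 -> COPY to pp6. 7 ppages; refcounts: pp0:4 pp1:2 pp2:3 pp3:4 pp4:1 pp5:1 pp6:1
Op 8: write(P0, v0, 138). refcount(pp0)=4>1 -> COPY to pp7. 8 ppages; refcounts: pp0:3 pp1:2 pp2:3 pp3:4 pp4:1 pp5:1 pp6:1 pp7:1
Op 9: write(P0, v2, 144). refcount(pp2)=3>1 -> COPY to pp8. 9 ppages; refcounts: pp0:3 pp1:2 pp2:2 pp3:4 pp4:1 pp5:1 pp6:1 pp7:1 pp8:1

Answer: 9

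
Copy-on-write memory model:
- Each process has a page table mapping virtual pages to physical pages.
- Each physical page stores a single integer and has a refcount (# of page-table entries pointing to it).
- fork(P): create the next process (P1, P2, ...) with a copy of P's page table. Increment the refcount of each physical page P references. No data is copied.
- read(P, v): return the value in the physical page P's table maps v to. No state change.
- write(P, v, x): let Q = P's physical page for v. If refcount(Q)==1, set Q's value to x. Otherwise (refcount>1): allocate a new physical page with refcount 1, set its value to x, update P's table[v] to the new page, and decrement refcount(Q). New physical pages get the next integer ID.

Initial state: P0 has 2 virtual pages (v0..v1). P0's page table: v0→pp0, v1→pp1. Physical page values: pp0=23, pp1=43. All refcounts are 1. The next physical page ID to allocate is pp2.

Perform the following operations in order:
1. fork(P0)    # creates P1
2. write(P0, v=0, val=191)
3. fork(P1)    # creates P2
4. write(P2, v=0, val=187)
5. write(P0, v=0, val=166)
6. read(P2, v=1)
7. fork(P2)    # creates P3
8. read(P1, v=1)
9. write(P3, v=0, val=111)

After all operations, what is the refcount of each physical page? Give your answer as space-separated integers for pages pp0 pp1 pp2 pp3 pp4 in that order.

Answer: 1 4 1 1 1

Derivation:
Op 1: fork(P0) -> P1. 2 ppages; refcounts: pp0:2 pp1:2
Op 2: write(P0, v0, 191). refcount(pp0)=2>1 -> COPY to pp2. 3 ppages; refcounts: pp0:1 pp1:2 pp2:1
Op 3: fork(P1) -> P2. 3 ppages; refcounts: pp0:2 pp1:3 pp2:1
Op 4: write(P2, v0, 187). refcount(pp0)=2>1 -> COPY to pp3. 4 ppages; refcounts: pp0:1 pp1:3 pp2:1 pp3:1
Op 5: write(P0, v0, 166). refcount(pp2)=1 -> write in place. 4 ppages; refcounts: pp0:1 pp1:3 pp2:1 pp3:1
Op 6: read(P2, v1) -> 43. No state change.
Op 7: fork(P2) -> P3. 4 ppages; refcounts: pp0:1 pp1:4 pp2:1 pp3:2
Op 8: read(P1, v1) -> 43. No state change.
Op 9: write(P3, v0, 111). refcount(pp3)=2>1 -> COPY to pp4. 5 ppages; refcounts: pp0:1 pp1:4 pp2:1 pp3:1 pp4:1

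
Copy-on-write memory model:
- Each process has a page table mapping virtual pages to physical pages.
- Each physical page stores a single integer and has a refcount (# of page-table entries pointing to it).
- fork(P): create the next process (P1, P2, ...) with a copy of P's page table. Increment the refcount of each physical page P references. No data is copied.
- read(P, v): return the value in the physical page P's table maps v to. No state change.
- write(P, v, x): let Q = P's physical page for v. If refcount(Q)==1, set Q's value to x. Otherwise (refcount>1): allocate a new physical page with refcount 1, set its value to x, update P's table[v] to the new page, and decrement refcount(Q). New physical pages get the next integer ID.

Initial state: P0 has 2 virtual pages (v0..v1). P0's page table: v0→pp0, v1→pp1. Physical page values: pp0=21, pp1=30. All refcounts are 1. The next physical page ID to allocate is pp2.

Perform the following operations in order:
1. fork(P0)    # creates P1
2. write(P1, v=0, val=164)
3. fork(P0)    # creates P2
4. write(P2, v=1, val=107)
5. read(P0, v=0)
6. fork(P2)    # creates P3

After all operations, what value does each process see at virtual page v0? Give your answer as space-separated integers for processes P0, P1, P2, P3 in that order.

Answer: 21 164 21 21

Derivation:
Op 1: fork(P0) -> P1. 2 ppages; refcounts: pp0:2 pp1:2
Op 2: write(P1, v0, 164). refcount(pp0)=2>1 -> COPY to pp2. 3 ppages; refcounts: pp0:1 pp1:2 pp2:1
Op 3: fork(P0) -> P2. 3 ppages; refcounts: pp0:2 pp1:3 pp2:1
Op 4: write(P2, v1, 107). refcount(pp1)=3>1 -> COPY to pp3. 4 ppages; refcounts: pp0:2 pp1:2 pp2:1 pp3:1
Op 5: read(P0, v0) -> 21. No state change.
Op 6: fork(P2) -> P3. 4 ppages; refcounts: pp0:3 pp1:2 pp2:1 pp3:2
P0: v0 -> pp0 = 21
P1: v0 -> pp2 = 164
P2: v0 -> pp0 = 21
P3: v0 -> pp0 = 21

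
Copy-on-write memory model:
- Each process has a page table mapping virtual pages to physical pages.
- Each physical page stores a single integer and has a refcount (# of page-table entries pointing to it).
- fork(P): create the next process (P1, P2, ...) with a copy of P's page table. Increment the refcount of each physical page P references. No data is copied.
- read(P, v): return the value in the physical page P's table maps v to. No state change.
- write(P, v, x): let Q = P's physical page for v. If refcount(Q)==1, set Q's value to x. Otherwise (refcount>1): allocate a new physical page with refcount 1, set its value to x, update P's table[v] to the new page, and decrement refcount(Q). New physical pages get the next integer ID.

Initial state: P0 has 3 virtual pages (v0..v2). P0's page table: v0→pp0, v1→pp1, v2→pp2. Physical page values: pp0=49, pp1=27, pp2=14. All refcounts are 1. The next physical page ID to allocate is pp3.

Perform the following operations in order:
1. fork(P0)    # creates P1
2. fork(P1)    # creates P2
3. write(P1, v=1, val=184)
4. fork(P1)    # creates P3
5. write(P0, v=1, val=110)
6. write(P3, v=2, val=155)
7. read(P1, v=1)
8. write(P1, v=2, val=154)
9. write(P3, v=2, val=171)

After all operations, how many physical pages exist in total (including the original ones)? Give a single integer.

Answer: 7

Derivation:
Op 1: fork(P0) -> P1. 3 ppages; refcounts: pp0:2 pp1:2 pp2:2
Op 2: fork(P1) -> P2. 3 ppages; refcounts: pp0:3 pp1:3 pp2:3
Op 3: write(P1, v1, 184). refcount(pp1)=3>1 -> COPY to pp3. 4 ppages; refcounts: pp0:3 pp1:2 pp2:3 pp3:1
Op 4: fork(P1) -> P3. 4 ppages; refcounts: pp0:4 pp1:2 pp2:4 pp3:2
Op 5: write(P0, v1, 110). refcount(pp1)=2>1 -> COPY to pp4. 5 ppages; refcounts: pp0:4 pp1:1 pp2:4 pp3:2 pp4:1
Op 6: write(P3, v2, 155). refcount(pp2)=4>1 -> COPY to pp5. 6 ppages; refcounts: pp0:4 pp1:1 pp2:3 pp3:2 pp4:1 pp5:1
Op 7: read(P1, v1) -> 184. No state change.
Op 8: write(P1, v2, 154). refcount(pp2)=3>1 -> COPY to pp6. 7 ppages; refcounts: pp0:4 pp1:1 pp2:2 pp3:2 pp4:1 pp5:1 pp6:1
Op 9: write(P3, v2, 171). refcount(pp5)=1 -> write in place. 7 ppages; refcounts: pp0:4 pp1:1 pp2:2 pp3:2 pp4:1 pp5:1 pp6:1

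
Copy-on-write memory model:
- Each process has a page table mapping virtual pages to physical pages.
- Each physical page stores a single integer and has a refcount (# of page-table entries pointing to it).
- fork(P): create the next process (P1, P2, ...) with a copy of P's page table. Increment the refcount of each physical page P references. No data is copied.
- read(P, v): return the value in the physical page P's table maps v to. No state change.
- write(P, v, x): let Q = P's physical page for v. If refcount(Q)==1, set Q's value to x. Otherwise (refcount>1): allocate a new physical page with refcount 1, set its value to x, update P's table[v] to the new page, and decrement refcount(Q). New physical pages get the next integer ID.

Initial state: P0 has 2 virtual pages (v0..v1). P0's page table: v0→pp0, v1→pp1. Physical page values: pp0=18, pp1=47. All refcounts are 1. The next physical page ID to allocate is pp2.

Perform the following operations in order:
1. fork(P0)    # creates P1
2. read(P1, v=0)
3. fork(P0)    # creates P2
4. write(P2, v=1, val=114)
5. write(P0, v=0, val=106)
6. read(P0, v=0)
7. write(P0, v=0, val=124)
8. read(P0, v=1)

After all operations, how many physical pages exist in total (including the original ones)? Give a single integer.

Op 1: fork(P0) -> P1. 2 ppages; refcounts: pp0:2 pp1:2
Op 2: read(P1, v0) -> 18. No state change.
Op 3: fork(P0) -> P2. 2 ppages; refcounts: pp0:3 pp1:3
Op 4: write(P2, v1, 114). refcount(pp1)=3>1 -> COPY to pp2. 3 ppages; refcounts: pp0:3 pp1:2 pp2:1
Op 5: write(P0, v0, 106). refcount(pp0)=3>1 -> COPY to pp3. 4 ppages; refcounts: pp0:2 pp1:2 pp2:1 pp3:1
Op 6: read(P0, v0) -> 106. No state change.
Op 7: write(P0, v0, 124). refcount(pp3)=1 -> write in place. 4 ppages; refcounts: pp0:2 pp1:2 pp2:1 pp3:1
Op 8: read(P0, v1) -> 47. No state change.

Answer: 4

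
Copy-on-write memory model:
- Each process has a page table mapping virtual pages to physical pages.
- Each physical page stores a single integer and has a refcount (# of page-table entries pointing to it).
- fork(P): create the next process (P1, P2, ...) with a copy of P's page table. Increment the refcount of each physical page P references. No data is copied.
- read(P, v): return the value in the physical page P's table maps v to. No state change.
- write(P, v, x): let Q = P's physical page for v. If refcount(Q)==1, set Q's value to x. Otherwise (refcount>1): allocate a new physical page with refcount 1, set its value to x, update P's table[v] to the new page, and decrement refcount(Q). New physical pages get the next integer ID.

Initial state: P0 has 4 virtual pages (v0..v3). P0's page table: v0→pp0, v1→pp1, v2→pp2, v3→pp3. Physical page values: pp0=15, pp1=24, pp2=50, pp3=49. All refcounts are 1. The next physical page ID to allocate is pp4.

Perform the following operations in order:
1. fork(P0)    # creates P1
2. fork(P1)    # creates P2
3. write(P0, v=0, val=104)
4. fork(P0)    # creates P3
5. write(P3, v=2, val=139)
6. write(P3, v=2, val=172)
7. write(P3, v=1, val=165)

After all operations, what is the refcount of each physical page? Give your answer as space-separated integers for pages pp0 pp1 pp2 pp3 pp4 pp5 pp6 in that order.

Answer: 2 3 3 4 2 1 1

Derivation:
Op 1: fork(P0) -> P1. 4 ppages; refcounts: pp0:2 pp1:2 pp2:2 pp3:2
Op 2: fork(P1) -> P2. 4 ppages; refcounts: pp0:3 pp1:3 pp2:3 pp3:3
Op 3: write(P0, v0, 104). refcount(pp0)=3>1 -> COPY to pp4. 5 ppages; refcounts: pp0:2 pp1:3 pp2:3 pp3:3 pp4:1
Op 4: fork(P0) -> P3. 5 ppages; refcounts: pp0:2 pp1:4 pp2:4 pp3:4 pp4:2
Op 5: write(P3, v2, 139). refcount(pp2)=4>1 -> COPY to pp5. 6 ppages; refcounts: pp0:2 pp1:4 pp2:3 pp3:4 pp4:2 pp5:1
Op 6: write(P3, v2, 172). refcount(pp5)=1 -> write in place. 6 ppages; refcounts: pp0:2 pp1:4 pp2:3 pp3:4 pp4:2 pp5:1
Op 7: write(P3, v1, 165). refcount(pp1)=4>1 -> COPY to pp6. 7 ppages; refcounts: pp0:2 pp1:3 pp2:3 pp3:4 pp4:2 pp5:1 pp6:1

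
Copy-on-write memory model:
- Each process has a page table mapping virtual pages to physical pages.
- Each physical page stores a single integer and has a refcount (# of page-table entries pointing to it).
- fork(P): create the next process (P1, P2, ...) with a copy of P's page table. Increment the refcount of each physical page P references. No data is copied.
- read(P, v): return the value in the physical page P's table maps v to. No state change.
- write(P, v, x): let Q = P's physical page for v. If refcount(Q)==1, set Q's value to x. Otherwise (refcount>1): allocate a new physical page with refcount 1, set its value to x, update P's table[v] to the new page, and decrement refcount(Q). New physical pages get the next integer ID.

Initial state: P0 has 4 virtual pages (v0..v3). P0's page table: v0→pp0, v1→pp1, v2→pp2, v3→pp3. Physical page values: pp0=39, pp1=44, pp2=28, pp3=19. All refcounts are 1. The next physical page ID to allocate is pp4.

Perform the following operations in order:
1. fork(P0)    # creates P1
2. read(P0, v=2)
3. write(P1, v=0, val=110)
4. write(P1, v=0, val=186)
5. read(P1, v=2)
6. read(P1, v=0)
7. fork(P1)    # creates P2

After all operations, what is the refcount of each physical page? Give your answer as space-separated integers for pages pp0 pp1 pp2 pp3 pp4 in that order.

Answer: 1 3 3 3 2

Derivation:
Op 1: fork(P0) -> P1. 4 ppages; refcounts: pp0:2 pp1:2 pp2:2 pp3:2
Op 2: read(P0, v2) -> 28. No state change.
Op 3: write(P1, v0, 110). refcount(pp0)=2>1 -> COPY to pp4. 5 ppages; refcounts: pp0:1 pp1:2 pp2:2 pp3:2 pp4:1
Op 4: write(P1, v0, 186). refcount(pp4)=1 -> write in place. 5 ppages; refcounts: pp0:1 pp1:2 pp2:2 pp3:2 pp4:1
Op 5: read(P1, v2) -> 28. No state change.
Op 6: read(P1, v0) -> 186. No state change.
Op 7: fork(P1) -> P2. 5 ppages; refcounts: pp0:1 pp1:3 pp2:3 pp3:3 pp4:2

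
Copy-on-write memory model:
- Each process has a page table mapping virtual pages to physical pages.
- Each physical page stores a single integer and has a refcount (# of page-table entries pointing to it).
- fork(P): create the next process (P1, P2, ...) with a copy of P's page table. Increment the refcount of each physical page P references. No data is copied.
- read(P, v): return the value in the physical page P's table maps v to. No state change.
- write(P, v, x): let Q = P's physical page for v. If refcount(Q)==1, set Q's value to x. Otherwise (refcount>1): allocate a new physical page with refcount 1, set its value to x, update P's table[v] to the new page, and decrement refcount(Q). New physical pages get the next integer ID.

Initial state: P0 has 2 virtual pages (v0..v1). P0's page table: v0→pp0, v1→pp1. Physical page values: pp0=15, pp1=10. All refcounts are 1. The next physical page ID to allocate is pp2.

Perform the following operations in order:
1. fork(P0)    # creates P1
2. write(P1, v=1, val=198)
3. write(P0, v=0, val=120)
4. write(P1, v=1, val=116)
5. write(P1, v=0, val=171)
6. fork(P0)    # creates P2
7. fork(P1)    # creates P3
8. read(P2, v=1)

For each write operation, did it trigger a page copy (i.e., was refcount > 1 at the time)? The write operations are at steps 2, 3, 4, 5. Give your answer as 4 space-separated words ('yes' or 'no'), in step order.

Op 1: fork(P0) -> P1. 2 ppages; refcounts: pp0:2 pp1:2
Op 2: write(P1, v1, 198). refcount(pp1)=2>1 -> COPY to pp2. 3 ppages; refcounts: pp0:2 pp1:1 pp2:1
Op 3: write(P0, v0, 120). refcount(pp0)=2>1 -> COPY to pp3. 4 ppages; refcounts: pp0:1 pp1:1 pp2:1 pp3:1
Op 4: write(P1, v1, 116). refcount(pp2)=1 -> write in place. 4 ppages; refcounts: pp0:1 pp1:1 pp2:1 pp3:1
Op 5: write(P1, v0, 171). refcount(pp0)=1 -> write in place. 4 ppages; refcounts: pp0:1 pp1:1 pp2:1 pp3:1
Op 6: fork(P0) -> P2. 4 ppages; refcounts: pp0:1 pp1:2 pp2:1 pp3:2
Op 7: fork(P1) -> P3. 4 ppages; refcounts: pp0:2 pp1:2 pp2:2 pp3:2
Op 8: read(P2, v1) -> 10. No state change.

yes yes no no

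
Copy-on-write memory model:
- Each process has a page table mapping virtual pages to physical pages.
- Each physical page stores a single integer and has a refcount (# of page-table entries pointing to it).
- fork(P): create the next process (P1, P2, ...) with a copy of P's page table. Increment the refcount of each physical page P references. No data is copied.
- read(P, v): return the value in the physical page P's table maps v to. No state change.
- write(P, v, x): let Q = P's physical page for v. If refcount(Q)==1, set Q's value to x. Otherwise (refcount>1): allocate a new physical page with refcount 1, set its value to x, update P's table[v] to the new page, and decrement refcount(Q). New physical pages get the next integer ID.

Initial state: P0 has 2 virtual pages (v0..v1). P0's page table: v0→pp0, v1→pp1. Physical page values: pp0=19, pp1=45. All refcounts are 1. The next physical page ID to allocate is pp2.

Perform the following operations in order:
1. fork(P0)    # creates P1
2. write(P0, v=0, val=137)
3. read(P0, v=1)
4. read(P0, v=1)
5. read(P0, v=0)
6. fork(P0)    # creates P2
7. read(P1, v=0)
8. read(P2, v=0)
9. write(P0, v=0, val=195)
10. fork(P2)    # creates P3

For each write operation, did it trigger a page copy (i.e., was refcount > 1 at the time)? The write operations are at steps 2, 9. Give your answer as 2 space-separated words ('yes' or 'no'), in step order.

Op 1: fork(P0) -> P1. 2 ppages; refcounts: pp0:2 pp1:2
Op 2: write(P0, v0, 137). refcount(pp0)=2>1 -> COPY to pp2. 3 ppages; refcounts: pp0:1 pp1:2 pp2:1
Op 3: read(P0, v1) -> 45. No state change.
Op 4: read(P0, v1) -> 45. No state change.
Op 5: read(P0, v0) -> 137. No state change.
Op 6: fork(P0) -> P2. 3 ppages; refcounts: pp0:1 pp1:3 pp2:2
Op 7: read(P1, v0) -> 19. No state change.
Op 8: read(P2, v0) -> 137. No state change.
Op 9: write(P0, v0, 195). refcount(pp2)=2>1 -> COPY to pp3. 4 ppages; refcounts: pp0:1 pp1:3 pp2:1 pp3:1
Op 10: fork(P2) -> P3. 4 ppages; refcounts: pp0:1 pp1:4 pp2:2 pp3:1

yes yes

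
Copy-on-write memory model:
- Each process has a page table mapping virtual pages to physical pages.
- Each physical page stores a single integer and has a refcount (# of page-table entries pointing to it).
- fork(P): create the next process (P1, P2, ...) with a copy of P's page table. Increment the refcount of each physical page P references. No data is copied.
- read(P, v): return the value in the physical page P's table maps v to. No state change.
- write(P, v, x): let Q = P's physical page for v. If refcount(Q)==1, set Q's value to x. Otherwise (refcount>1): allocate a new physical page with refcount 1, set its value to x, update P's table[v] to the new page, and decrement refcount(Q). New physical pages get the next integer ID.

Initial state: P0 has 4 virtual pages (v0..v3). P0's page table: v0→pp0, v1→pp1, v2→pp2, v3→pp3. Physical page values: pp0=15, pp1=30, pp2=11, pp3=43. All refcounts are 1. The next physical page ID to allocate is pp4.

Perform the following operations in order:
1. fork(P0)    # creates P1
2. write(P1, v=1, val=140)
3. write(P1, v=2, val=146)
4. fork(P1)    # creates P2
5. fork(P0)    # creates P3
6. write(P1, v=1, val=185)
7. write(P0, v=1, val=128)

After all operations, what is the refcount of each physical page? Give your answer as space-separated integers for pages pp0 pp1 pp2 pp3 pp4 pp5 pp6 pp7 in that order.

Op 1: fork(P0) -> P1. 4 ppages; refcounts: pp0:2 pp1:2 pp2:2 pp3:2
Op 2: write(P1, v1, 140). refcount(pp1)=2>1 -> COPY to pp4. 5 ppages; refcounts: pp0:2 pp1:1 pp2:2 pp3:2 pp4:1
Op 3: write(P1, v2, 146). refcount(pp2)=2>1 -> COPY to pp5. 6 ppages; refcounts: pp0:2 pp1:1 pp2:1 pp3:2 pp4:1 pp5:1
Op 4: fork(P1) -> P2. 6 ppages; refcounts: pp0:3 pp1:1 pp2:1 pp3:3 pp4:2 pp5:2
Op 5: fork(P0) -> P3. 6 ppages; refcounts: pp0:4 pp1:2 pp2:2 pp3:4 pp4:2 pp5:2
Op 6: write(P1, v1, 185). refcount(pp4)=2>1 -> COPY to pp6. 7 ppages; refcounts: pp0:4 pp1:2 pp2:2 pp3:4 pp4:1 pp5:2 pp6:1
Op 7: write(P0, v1, 128). refcount(pp1)=2>1 -> COPY to pp7. 8 ppages; refcounts: pp0:4 pp1:1 pp2:2 pp3:4 pp4:1 pp5:2 pp6:1 pp7:1

Answer: 4 1 2 4 1 2 1 1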